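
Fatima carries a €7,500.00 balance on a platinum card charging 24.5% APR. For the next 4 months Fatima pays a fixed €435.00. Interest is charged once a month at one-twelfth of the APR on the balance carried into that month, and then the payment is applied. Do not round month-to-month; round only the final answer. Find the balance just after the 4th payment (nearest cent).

Monthly rate r = 24.5%/12 = 2.04167% = 0.0204167.
Each month: B ← B·(1+r) − €435.00.
Month 1: interest €153.12; balance after payment €7,218.12.
Month 2: interest €147.37; balance after payment €6,930.50.
Month 3: interest €141.50; balance after payment €6,636.99.
Month 4: interest €135.51; balance after payment €6,337.50.

€6,337.50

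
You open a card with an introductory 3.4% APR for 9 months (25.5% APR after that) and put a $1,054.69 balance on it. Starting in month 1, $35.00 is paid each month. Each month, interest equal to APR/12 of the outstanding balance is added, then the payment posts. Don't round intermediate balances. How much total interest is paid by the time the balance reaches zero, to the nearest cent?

$296.65

Promo months 1–9 at r₀ = 3.4%/12 = 0.00283333; months 10+ at r₁ = 25.5%/12 = 0.02125.
After month 9: iterate B ← B·(1+r₀) − $35.00 for 9 months → $763.30.
Then at r₁ with $35.00/mo: n₂ = −ln(1 − r₁·B/P)/ln(1+r₁) ≈ 29.61 → 30 more payments.
Total paid = 38·$35.00 + $21.34 = $1,351.34; interest = $1,351.34 − $1,054.69 = $296.65.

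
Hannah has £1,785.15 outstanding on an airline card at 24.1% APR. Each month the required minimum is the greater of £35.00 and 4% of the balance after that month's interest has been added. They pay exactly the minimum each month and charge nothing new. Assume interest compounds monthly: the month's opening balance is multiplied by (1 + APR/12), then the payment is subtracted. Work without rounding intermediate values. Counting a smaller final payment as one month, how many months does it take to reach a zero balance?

70 months

Monthly rate r = 24.1%/12 = 2.00833% = 0.0200833.
While 4% of the post-interest balance exceeds £35.00, each month B ← (B·(1+r))·(1 − 0.04), i.e. B shrinks by the factor (1+r)·0.96 = 0.97928.
This holds for months 1–36. Entering month 37 the balance is £840.08; 4% of the post-interest balance is now below £35.00, so the flat £35.00 minimum applies from here.
From month 37 a fixed £35.00 at rate r clears £840.08 in 34 more payments. Total: 36 + 34 = 70 months.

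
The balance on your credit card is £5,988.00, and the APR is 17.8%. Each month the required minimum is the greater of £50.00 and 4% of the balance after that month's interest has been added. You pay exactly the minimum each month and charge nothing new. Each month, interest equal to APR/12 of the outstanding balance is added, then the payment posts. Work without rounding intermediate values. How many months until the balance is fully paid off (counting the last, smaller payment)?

92 months

Monthly rate r = 17.8%/12 = 1.48333% = 0.0148333.
While 4% of the post-interest balance exceeds £50.00, each month B ← (B·(1+r))·(1 − 0.04), i.e. B shrinks by the factor (1+r)·0.96 = 0.97424.
This holds for months 1–61. Entering month 62 the balance is £1,218.72; 4% of the post-interest balance is now below £50.00, so the flat £50.00 minimum applies from here.
From month 62 a fixed £50.00 at rate r clears £1,218.72 in 31 more payments. Total: 61 + 31 = 92 months.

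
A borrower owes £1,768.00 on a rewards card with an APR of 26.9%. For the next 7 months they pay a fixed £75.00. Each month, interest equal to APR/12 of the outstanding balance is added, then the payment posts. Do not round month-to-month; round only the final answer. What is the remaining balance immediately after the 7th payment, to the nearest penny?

Monthly rate r = 26.9%/12 = 2.24167% = 0.0224167.
Each month: B ← B·(1+r) − £75.00.
Month 1: interest £39.63; balance after payment £1,732.63.
Month 2: interest £38.84; balance after payment £1,696.47.
Month 3: interest £38.03; balance after payment £1,659.50.
Month 4: interest £37.20; balance after payment £1,621.70.
Month 5: interest £36.35; balance after payment £1,583.06.
Month 6: interest £35.49; balance after payment £1,543.54.
Month 7: interest £34.60; balance after payment £1,503.14.

£1,503.14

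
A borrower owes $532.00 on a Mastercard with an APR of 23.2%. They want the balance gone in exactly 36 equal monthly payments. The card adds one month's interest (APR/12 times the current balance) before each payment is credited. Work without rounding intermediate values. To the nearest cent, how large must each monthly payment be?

$20.65

Monthly rate r = 23.2%/12 = 1.93333% = 0.0193333.
Level-payment amortization: P = B₀·r / (1 − (1+r)^(−n)) = 532.00·0.0193333 / (1 − 1.01933^(−36)).
Denominator 1 − (1+r)^(−36) = 0.498101554.
P = 10.2853 / 0.498101554 ≈ 20.65.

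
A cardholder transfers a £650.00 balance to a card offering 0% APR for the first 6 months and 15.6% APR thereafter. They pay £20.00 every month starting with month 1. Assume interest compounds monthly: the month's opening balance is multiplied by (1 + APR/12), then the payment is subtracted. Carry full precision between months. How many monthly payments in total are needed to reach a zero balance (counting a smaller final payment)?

39 payments

Promo months 1–6 at r₀ = 0%/12 = 0; months 7+ at r₁ = 15.6%/12 = 0.013.
After month 6 (no interest yet): B = £650.00 − 6·£20.00 = £530.00.
Then at r₁ with £20.00/mo: n₂ = −ln(1 − r₁·B/P)/ln(1+r₁) ≈ 32.70 → 33 more payments.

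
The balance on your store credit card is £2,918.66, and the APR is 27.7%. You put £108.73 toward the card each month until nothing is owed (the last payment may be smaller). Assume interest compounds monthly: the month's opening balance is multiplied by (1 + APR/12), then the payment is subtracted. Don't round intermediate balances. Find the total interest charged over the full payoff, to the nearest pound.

£1,687

Monthly rate r = 27.7%/12 = 2.30833% = 0.0230833.
Payoff takes n = ⌈−ln(1 − rB₀/P)/ln(1+r)⌉ = ⌈42.356⌉ = 43 payments; the last is £39.03.
Total paid = 42·£108.73 + £39.03 = £4,605.69.
Total interest = total paid − principal = £4,605.69 − £2,918.66 = £1,687.03.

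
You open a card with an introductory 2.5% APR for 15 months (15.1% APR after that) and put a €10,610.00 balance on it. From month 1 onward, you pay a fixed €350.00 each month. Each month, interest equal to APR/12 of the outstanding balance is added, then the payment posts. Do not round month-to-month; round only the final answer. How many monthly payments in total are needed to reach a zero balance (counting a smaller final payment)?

34 payments

Promo months 1–15 at r₀ = 2.5%/12 = 0.00208333; months 16+ at r₁ = 15.1%/12 = 0.0125833.
After month 15: iterate B ← B·(1+r₀) − €350.00 for 15 months → €5,619.18.
Then at r₁ with €350.00/mo: n₂ = −ln(1 − r₁·B/P)/ln(1+r₁) ≈ 18.05 → 19 more payments.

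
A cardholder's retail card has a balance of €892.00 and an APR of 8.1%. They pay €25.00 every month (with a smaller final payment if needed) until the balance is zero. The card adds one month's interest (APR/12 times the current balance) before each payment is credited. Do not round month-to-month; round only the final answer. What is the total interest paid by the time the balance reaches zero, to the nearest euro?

€132

Monthly rate r = 8.1%/12 = 0.675% = 0.00675.
Payoff takes n = ⌈−ln(1 − rB₀/P)/ln(1+r)⌉ = ⌈40.959⌉ = 41 payments; the last is €23.97.
Total paid = 40·€25.00 + €23.97 = €1,023.97.
Total interest = total paid − principal = €1,023.97 − €892.00 = €131.97.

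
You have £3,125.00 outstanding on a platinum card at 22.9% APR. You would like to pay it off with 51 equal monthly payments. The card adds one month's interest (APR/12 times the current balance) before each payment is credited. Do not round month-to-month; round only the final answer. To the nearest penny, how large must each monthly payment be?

Monthly rate r = 22.9%/12 = 1.90833% = 0.0190833.
Level-payment amortization: P = B₀·r / (1 − (1+r)^(−n)) = 3125.00·0.0190833 / (1 − 1.01908^(−51)).
Denominator 1 − (1+r)^(−51) = 0.618666154.
P = 59.6354 / 0.618666154 ≈ 96.39.

£96.39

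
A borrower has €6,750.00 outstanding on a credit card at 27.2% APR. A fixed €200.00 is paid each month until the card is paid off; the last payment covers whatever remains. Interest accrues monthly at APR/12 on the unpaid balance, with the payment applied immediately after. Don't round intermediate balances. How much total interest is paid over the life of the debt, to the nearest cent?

Monthly rate r = 27.2%/12 = 2.26667% = 0.0226667.
Payoff takes n = ⌈−ln(1 − rB₀/P)/ln(1+r)⌉ = ⌈64.611⌉ = 65 payments; the last is €122.78.
Total paid = 64·€200.00 + €122.78 = €12,922.78.
Total interest = total paid − principal = €12,922.78 − €6,750.00 = €6,172.78.

€6,172.78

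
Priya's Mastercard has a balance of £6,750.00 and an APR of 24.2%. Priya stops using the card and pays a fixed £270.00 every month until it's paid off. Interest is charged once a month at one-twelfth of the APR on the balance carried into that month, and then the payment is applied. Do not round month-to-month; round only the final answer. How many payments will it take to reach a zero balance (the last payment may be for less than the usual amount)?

Monthly rate r = 24.2%/12 = 2.01667% = 0.0201667.
Recurrence: B ← B·(1+r) − £270.00.
Month 1: interest £136.12; balance after payment £6,616.12.
Month 2: interest £133.43; balance after payment £6,479.55.
Closed form: n = −ln(1 − rB₀/P)/ln(1+r) = −ln(0.49583)/ln(1.02017) ≈ 35.135, so the balance reaches zero during payment 36.

36 months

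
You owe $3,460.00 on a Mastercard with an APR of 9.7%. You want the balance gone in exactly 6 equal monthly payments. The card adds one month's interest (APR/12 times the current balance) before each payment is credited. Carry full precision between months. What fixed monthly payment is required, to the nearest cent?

$593.09

Monthly rate r = 9.7%/12 = 0.808333% = 0.00808333.
Level-payment amortization: P = B₀·r / (1 − (1+r)^(−n)) = 3460.00·0.00808333 / (1 − 1.00808^(−6)).
Denominator 1 − (1+r)^(−6) = 0.0471569022.
P = 27.9683 / 0.0471569022 ≈ 593.09.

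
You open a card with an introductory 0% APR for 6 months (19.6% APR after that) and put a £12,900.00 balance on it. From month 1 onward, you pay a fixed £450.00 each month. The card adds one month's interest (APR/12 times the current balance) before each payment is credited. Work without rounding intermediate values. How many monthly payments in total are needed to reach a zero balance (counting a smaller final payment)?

Promo months 1–6 at r₀ = 0%/12 = 0; months 7+ at r₁ = 19.6%/12 = 0.0163333.
After month 6 (no interest yet): B = £12,900.00 − 6·£450.00 = £10,200.00.
Then at r₁ with £450.00/mo: n₂ = −ln(1 − r₁·B/P)/ln(1+r₁) ≈ 28.54 → 29 more payments.

35 payments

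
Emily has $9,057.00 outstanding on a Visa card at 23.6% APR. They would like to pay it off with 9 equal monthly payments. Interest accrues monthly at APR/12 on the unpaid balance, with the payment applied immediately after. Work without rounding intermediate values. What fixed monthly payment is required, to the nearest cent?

$1,107.86

Monthly rate r = 23.6%/12 = 1.96667% = 0.0196667.
Level-payment amortization: P = B₀·r / (1 − (1+r)^(−n)) = 9057.00·0.0196667 / (1 − 1.01967^(−9)).
Denominator 1 − (1+r)^(−9) = 0.160779663.
P = 178.121 / 0.160779663 ≈ 1107.86.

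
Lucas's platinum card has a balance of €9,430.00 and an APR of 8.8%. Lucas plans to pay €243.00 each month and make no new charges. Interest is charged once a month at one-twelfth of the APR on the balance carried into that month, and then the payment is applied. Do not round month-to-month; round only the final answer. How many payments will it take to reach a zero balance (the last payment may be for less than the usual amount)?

Monthly rate r = 8.8%/12 = 0.733333% = 0.00733333.
Recurrence: B ← B·(1+r) − €243.00.
Month 1: interest €69.15; balance after payment €9,256.15.
Month 2: interest €67.88; balance after payment €9,081.03.
Closed form: n = −ln(1 − rB₀/P)/ln(1+r) = −ln(0.71542)/ln(1.00733) ≈ 45.834, so the balance reaches zero during payment 46.

46 months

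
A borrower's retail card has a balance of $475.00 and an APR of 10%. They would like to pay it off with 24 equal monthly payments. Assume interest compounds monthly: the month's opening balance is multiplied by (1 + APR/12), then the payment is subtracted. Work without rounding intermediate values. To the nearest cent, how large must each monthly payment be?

Monthly rate r = 10%/12 = 0.833333% = 0.00833333.
Level-payment amortization: P = B₀·r / (1 − (1+r)^(−n)) = 475.00·0.00833333 / (1 − 1.00833^(−24)).
Denominator 1 − (1+r)^(−24) = 0.180590457.
P = 3.95833 / 0.180590457 ≈ 21.92.

$21.92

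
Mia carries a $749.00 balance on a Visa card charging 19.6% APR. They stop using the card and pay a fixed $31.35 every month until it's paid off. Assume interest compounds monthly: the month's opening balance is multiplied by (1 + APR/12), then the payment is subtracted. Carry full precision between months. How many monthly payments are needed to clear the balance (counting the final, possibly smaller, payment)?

31 payments

Monthly rate r = 19.6%/12 = 1.63333% = 0.0163333.
Recurrence: B ← B·(1+r) − $31.35.
Month 1: interest $12.23; balance after payment $729.88.
Month 2: interest $11.92; balance after payment $710.46.
Closed form: n = −ln(1 − rB₀/P)/ln(1+r) = −ln(0.60977)/ln(1.01633) ≈ 30.533, so the balance reaches zero during payment 31.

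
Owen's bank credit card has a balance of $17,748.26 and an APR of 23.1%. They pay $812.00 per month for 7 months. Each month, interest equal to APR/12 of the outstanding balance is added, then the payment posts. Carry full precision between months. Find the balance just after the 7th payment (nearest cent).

$14,259.48

Monthly rate r = 23.1%/12 = 1.925% = 0.01925.
Each month: B ← B·(1+r) − $812.00.
Month 1: interest $341.65; balance after payment $17,277.91.
Month 2: interest $332.60; balance after payment $16,798.51.
Month 3: interest $323.37; balance after payment $16,309.89.
Month 4: interest $313.97; balance after payment $15,811.85.
Month 5: interest $304.38; balance after payment $15,304.23.
Month 6: interest $294.61; balance after payment $14,786.84.
Month 7: interest $284.65; balance after payment $14,259.48.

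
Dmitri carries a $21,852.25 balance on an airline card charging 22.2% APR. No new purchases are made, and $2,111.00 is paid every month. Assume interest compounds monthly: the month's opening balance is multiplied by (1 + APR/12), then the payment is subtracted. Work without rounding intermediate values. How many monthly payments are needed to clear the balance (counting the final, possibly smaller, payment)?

Monthly rate r = 22.2%/12 = 1.85% = 0.0185.
Recurrence: B ← B·(1+r) − $2,111.00.
Month 1: interest $404.27; balance after payment $20,145.52.
Month 2: interest $372.69; balance after payment $18,407.21.
Closed form: n = −ln(1 − rB₀/P)/ln(1+r) = −ln(0.8085)/ln(1.0185) ≈ 11.597, so the balance reaches zero during payment 12.

12 payments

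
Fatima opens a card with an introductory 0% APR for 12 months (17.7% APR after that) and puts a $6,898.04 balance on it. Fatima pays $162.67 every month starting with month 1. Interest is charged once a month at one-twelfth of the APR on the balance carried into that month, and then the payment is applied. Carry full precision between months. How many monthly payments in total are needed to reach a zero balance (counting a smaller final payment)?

Promo months 1–12 at r₀ = 0%/12 = 0; months 13+ at r₁ = 17.7%/12 = 0.01475.
After month 12 (no interest yet): B = $6,898.04 − 12·$162.67 = $4,946.00.
Then at r₁ with $162.67/mo: n₂ = −ln(1 − r₁·B/P)/ln(1+r₁) ≈ 40.64 → 41 more payments.

53 payments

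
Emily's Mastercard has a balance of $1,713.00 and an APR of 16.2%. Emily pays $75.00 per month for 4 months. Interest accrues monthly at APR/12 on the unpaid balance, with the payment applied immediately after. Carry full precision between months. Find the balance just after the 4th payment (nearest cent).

Monthly rate r = 16.2%/12 = 1.35% = 0.0135.
Each month: B ← B·(1+r) − $75.00.
Month 1: interest $23.13; balance after payment $1,661.13.
Month 2: interest $22.43; balance after payment $1,608.55.
Month 3: interest $21.72; balance after payment $1,555.27.
Month 4: interest $21.00; balance after payment $1,501.26.

$1,501.26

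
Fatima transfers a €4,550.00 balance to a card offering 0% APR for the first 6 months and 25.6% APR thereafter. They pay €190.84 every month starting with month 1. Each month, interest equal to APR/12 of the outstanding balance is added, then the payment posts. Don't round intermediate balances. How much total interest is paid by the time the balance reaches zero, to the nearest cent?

€926.42

Promo months 1–6 at r₀ = 0%/12 = 0; months 7+ at r₁ = 25.6%/12 = 0.0213333.
After month 6 (no interest yet): B = €4,550.00 − 6·€190.84 = €3,404.96.
Then at r₁ with €190.84/mo: n₂ = −ln(1 − r₁·B/P)/ln(1+r₁) ≈ 22.69 → 23 more payments.
Total paid = 28·€190.84 + €132.90 = €5,476.42; interest = €5,476.42 − €4,550.00 = €926.42.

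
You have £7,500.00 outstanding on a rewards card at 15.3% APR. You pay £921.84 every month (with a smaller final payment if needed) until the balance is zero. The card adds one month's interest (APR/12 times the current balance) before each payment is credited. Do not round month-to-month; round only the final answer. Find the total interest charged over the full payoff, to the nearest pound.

£470

Monthly rate r = 15.3%/12 = 1.275% = 0.01275.
Payoff takes n = ⌈−ln(1 − rB₀/P)/ln(1+r)⌉ = ⌈8.644⌉ = 9 payments; the last is £595.17.
Total paid = 8·£921.84 + £595.17 = £7,969.89.
Total interest = total paid − principal = £7,969.89 − £7,500.00 = £469.89.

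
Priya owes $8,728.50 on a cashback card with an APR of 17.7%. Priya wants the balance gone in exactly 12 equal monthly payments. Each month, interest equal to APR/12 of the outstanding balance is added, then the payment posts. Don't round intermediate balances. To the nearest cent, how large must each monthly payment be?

Monthly rate r = 17.7%/12 = 1.475% = 0.01475.
Level-payment amortization: P = B₀·r / (1 − (1+r)^(−n)) = 8728.50·0.01475 / (1 − 1.01475^(−12)).
Denominator 1 − (1+r)^(−12) = 0.161136535.
P = 128.745 / 0.161136535 ≈ 798.98.

$798.98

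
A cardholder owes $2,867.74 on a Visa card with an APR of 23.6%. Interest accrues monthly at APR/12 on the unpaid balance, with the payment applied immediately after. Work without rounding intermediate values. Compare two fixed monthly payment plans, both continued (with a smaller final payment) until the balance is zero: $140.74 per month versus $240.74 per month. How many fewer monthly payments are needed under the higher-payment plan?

13 fewer payments

Monthly rate r = 23.6%/12 = 1.96667% = 0.0196667.
At $140.74/mo: n = ⌈−ln(1 − rB₀/P)/ln(1+r)⌉ = 27 payments (last $41.29); total interest = total paid − $2,867.74 = $832.79.
At $240.74/mo: 14 payments (last $170.38); total interest $432.26.
Payments saved = 27 − 14 = 13.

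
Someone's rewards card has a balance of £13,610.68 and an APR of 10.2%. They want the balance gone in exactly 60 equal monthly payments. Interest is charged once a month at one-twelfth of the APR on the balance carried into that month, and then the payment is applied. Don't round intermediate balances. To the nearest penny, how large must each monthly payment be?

£290.53

Monthly rate r = 10.2%/12 = 0.85% = 0.0085.
Level-payment amortization: P = B₀·r / (1 − (1+r)^(−n)) = 13610.68·0.0085 / (1 − 1.0085^(−60)).
Denominator 1 − (1+r)^(−60) = 0.39820878.
P = 115.691 / 0.39820878 ≈ 290.53.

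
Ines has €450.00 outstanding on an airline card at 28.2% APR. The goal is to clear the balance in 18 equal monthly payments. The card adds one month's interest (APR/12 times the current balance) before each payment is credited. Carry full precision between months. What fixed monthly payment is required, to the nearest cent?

€30.95

Monthly rate r = 28.2%/12 = 2.35% = 0.0235.
Level-payment amortization: P = B₀·r / (1 − (1+r)^(−n)) = 450.00·0.0235 / (1 − 1.0235^(−18)).
Denominator 1 − (1+r)^(−18) = 0.341707732.
P = 10.575 / 0.341707732 ≈ 30.95.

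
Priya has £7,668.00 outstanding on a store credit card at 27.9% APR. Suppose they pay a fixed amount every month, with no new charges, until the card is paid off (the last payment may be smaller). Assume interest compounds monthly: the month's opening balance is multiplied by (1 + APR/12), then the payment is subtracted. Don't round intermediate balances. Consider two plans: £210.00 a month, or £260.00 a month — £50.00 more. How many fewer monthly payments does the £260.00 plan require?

32 fewer payments

Monthly rate r = 27.9%/12 = 2.325% = 0.02325.
At £210.00/mo: n = ⌈−ln(1 − rB₀/P)/ln(1+r)⌉ = 83 payments (last £50.85); total interest = total paid − £7,668.00 = £9,602.85.
At £260.00/mo: 51 payments (last £93.48); total interest £5,425.48.
Payments saved = 83 − 51 = 32.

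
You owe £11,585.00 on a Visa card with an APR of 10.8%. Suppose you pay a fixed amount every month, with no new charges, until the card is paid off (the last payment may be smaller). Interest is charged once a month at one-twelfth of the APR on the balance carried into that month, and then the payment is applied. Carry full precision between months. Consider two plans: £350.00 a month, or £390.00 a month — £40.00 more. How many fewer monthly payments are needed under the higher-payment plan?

Monthly rate r = 10.8%/12 = 0.9% = 0.009.
At £350.00/mo: n = ⌈−ln(1 − rB₀/P)/ln(1+r)⌉ = 40 payments (last £166.39); total interest = total paid − £11,585.00 = £2,231.39.
At £390.00/mo: 35 payments (last £281.14); total interest £1,956.14.
Payments saved = 40 − 35 = 5.

5 fewer payments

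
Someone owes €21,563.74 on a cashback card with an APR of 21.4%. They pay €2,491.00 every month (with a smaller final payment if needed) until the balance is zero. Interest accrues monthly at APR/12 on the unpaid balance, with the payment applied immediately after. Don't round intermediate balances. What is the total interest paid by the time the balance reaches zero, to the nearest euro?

Monthly rate r = 21.4%/12 = 1.78333% = 0.0178333.
Payoff takes n = ⌈−ln(1 − rB₀/P)/ln(1+r)⌉ = ⌈9.486⌉ = 10 payments; the last is €1,216.90.
Total paid = 9·€2,491.00 + €1,216.90 = €23,635.90.
Total interest = total paid − principal = €23,635.90 − €21,563.74 = €2,072.16.

€2,072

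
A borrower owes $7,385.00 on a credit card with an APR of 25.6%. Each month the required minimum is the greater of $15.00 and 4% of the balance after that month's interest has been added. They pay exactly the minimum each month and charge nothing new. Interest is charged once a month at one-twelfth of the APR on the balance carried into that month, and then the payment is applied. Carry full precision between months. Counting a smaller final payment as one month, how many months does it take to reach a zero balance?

188 months

Monthly rate r = 25.6%/12 = 2.13333% = 0.0213333.
While 4% of the post-interest balance exceeds $15.00, each month B ← (B·(1+r))·(1 − 0.04), i.e. B shrinks by the factor (1+r)·0.96 = 0.98048.
This holds for months 1–153. Entering month 154 the balance is $361.81; 4% of the post-interest balance is now below $15.00, so the flat $15.00 minimum applies from here.
From month 154 a fixed $15.00 at rate r clears $361.81 in 35 more payments. Total: 153 + 35 = 188 months.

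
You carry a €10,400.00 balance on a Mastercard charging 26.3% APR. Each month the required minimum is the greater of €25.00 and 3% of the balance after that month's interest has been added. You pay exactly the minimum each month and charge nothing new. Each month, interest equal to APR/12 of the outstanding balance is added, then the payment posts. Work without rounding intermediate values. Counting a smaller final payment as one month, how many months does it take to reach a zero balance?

348 months

Monthly rate r = 26.3%/12 = 2.19167% = 0.0219167.
While 3% of the post-interest balance exceeds €25.00, each month B ← (B·(1+r))·(1 − 0.03), i.e. B shrinks by the factor (1+r)·0.97 = 0.99126.
This holds for months 1–290. Entering month 291 the balance is €815.32; 3% of the post-interest balance is now below €25.00, so the flat €25.00 minimum applies from here.
From month 291 a fixed €25.00 at rate r clears €815.32 in 58 more payments. Total: 290 + 58 = 348 months.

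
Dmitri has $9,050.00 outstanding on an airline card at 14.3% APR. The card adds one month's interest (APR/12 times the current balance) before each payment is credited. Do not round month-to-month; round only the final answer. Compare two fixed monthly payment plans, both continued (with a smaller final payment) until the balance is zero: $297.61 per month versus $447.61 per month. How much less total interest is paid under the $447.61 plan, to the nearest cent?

$888.57

Monthly rate r = 14.3%/12 = 1.19167% = 0.0119167.
At $297.61/mo: n = ⌈−ln(1 − rB₀/P)/ln(1+r)⌉ = 38 payments (last $293.75); total interest = total paid − $9,050.00 = $2,255.32.
At $447.61/mo: 24 payments (last $121.72); total interest $1,366.75.
Interest saved = $2,255.32 − $1,366.75 = $888.57.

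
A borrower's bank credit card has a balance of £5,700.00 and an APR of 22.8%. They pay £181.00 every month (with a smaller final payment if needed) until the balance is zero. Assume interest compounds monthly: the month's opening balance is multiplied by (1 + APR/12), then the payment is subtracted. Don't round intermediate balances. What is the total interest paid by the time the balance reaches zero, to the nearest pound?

£3,072

Monthly rate r = 22.8%/12 = 1.9% = 0.019.
Payoff takes n = ⌈−ln(1 − rB₀/P)/ln(1+r)⌉ = ⌈48.463⌉ = 49 payments; the last is £84.20.
Total paid = 48·£181.00 + £84.20 = £8,772.20.
Total interest = total paid − principal = £8,772.20 − £5,700.00 = £3,072.20.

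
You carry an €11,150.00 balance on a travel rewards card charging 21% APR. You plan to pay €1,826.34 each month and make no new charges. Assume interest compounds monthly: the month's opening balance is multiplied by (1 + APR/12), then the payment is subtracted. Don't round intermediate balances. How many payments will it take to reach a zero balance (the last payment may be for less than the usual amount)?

7 months

Monthly rate r = 21%/12 = 1.75% = 0.0175.
Recurrence: B ← B·(1+r) − €1,826.34.
Month 1: interest €195.13; balance after payment €9,518.78.
Month 2: interest €166.58; balance after payment €7,859.02.
Closed form: n = −ln(1 − rB₀/P)/ln(1+r) = −ln(0.89316)/ln(1.0175) ≈ 6.513, so the balance reaches zero during payment 7.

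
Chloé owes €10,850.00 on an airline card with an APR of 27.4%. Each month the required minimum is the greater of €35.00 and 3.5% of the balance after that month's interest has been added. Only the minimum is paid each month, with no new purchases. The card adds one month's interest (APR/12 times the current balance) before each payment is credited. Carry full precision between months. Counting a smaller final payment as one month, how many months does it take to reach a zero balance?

230 months

Monthly rate r = 27.4%/12 = 2.28333% = 0.0228333.
While 3.5% of the post-interest balance exceeds €35.00, each month B ← (B·(1+r))·(1 − 0.035), i.e. B shrinks by the factor (1+r)·0.965 = 0.98703.
This holds for months 1–185. Entering month 186 the balance is €970.25; 3.5% of the post-interest balance is now below €35.00, so the flat €35.00 minimum applies from here.
From month 186 a fixed €35.00 at rate r clears €970.25 in 45 more payments. Total: 185 + 45 = 230 months.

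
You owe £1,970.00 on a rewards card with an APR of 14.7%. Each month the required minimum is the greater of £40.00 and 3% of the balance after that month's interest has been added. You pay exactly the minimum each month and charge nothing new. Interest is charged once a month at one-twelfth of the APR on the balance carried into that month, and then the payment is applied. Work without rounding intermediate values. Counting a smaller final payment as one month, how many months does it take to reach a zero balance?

Monthly rate r = 14.7%/12 = 1.225% = 0.01225.
While 3% of the post-interest balance exceeds £40.00, each month B ← (B·(1+r))·(1 − 0.03), i.e. B shrinks by the factor (1+r)·0.97 = 0.98188.
This holds for months 1–23. Entering month 24 the balance is £1,293.70; 3% of the post-interest balance is now below £40.00, so the flat £40.00 minimum applies from here.
From month 24 a fixed £40.00 at rate r clears £1,293.70 in 42 more payments. Total: 23 + 42 = 65 months.

65 months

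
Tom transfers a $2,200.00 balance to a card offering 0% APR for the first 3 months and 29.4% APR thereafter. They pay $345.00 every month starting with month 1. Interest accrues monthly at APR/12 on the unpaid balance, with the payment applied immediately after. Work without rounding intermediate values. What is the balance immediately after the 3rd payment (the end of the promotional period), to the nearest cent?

$1,165.00

Promo months 1–3 at r₀ = 0%/12 = 0; months 4+ at r₁ = 29.4%/12 = 0.0245.
After month 3 (no interest yet): B = $2,200.00 − 3·$345.00 = $1,165.00.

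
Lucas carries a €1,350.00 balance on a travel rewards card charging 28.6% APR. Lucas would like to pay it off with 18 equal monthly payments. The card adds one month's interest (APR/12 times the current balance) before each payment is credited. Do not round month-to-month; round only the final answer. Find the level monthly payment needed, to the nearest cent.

Monthly rate r = 28.6%/12 = 2.38333% = 0.0238333.
Level-payment amortization: P = B₀·r / (1 − (1+r)^(−n)) = 1350.00·0.0238333 / (1 − 1.02383^(−18)).
Denominator 1 − (1+r)^(−18) = 0.345554884.
P = 32.175 / 0.345554884 ≈ 93.11.

€93.11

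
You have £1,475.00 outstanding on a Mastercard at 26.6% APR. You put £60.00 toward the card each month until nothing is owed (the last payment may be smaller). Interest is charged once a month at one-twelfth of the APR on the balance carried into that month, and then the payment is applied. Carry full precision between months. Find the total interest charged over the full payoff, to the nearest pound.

Monthly rate r = 26.6%/12 = 2.21667% = 0.0221667.
Payoff takes n = ⌈−ln(1 − rB₀/P)/ln(1+r)⌉ = ⌈35.910⌉ = 36 payments; the last is £54.64.
Total paid = 35·£60.00 + £54.64 = £2,154.64.
Total interest = total paid − principal = £2,154.64 − £1,475.00 = £679.64.

£680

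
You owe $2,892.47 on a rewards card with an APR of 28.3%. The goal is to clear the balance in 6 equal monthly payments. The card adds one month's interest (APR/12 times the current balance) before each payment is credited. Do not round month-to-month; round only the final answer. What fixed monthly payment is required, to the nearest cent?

Monthly rate r = 28.3%/12 = 2.35833% = 0.0235833.
Level-payment amortization: P = B₀·r / (1 − (1+r)^(−n)) = 2892.47·0.0235833 / (1 − 1.02358^(−6)).
Denominator 1 − (1+r)^(−6) = 0.130517661.
P = 68.2141 / 0.130517661 ≈ 522.64.

$522.64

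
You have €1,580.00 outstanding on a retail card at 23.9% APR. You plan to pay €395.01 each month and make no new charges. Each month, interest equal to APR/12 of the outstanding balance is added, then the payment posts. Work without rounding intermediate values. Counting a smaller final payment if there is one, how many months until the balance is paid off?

Monthly rate r = 23.9%/12 = 1.99167% = 0.0199167.
Recurrence: B ← B·(1+r) − €395.01.
Month 1: interest €31.47; balance after payment €1,216.46.
Month 2: interest €24.23; balance after payment €845.68.
Month 3: interest €16.84; balance after payment €467.51.
Month 4: interest €9.31; balance after payment €81.81.
Month 5: interest €1.63; balance after payment €0.00.

5 payments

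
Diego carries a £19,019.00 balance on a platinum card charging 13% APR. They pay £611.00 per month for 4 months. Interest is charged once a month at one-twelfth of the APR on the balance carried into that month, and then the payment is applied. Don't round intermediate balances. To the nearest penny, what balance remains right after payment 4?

Monthly rate r = 13%/12 = 1.08333% = 0.0108333.
Each month: B ← B·(1+r) − £611.00.
Month 1: interest £206.04; balance after payment £18,614.04.
Month 2: interest £201.65; balance after payment £18,204.69.
Month 3: interest £197.22; balance after payment £17,790.91.
Month 4: interest £192.73; balance after payment £17,372.64.

£17,372.64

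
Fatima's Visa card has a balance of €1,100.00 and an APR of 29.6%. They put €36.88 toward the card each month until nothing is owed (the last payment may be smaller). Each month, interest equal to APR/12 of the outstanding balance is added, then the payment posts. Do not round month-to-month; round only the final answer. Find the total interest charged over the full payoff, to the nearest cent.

€914.19

Monthly rate r = 29.6%/12 = 2.46667% = 0.0246667.
Payoff takes n = ⌈−ln(1 − rB₀/P)/ln(1+r)⌉ = ⌈54.612⌉ = 55 payments; the last is €22.67.
Total paid = 54·€36.88 + €22.67 = €2,014.19.
Total interest = total paid − principal = €2,014.19 − €1,100.00 = €914.19.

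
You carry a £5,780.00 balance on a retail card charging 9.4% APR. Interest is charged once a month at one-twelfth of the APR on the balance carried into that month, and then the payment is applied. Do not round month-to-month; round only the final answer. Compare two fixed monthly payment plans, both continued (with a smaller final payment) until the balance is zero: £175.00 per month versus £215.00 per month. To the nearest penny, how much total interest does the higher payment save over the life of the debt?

Monthly rate r = 9.4%/12 = 0.783333% = 0.00783333.
At £175.00/mo: n = ⌈−ln(1 − rB₀/P)/ln(1+r)⌉ = 39 payments (last £64.64); total interest = total paid − £5,780.00 = £934.64.
At £215.00/mo: 31 payments (last £65.87); total interest £735.87.
Interest saved = £934.64 − £735.87 = £198.77.

£198.77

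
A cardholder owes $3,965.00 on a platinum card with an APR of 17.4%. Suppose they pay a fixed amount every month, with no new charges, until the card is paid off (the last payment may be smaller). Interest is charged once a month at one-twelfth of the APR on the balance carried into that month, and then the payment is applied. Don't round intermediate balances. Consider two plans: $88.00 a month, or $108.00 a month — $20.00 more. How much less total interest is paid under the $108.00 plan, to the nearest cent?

Monthly rate r = 17.4%/12 = 1.45% = 0.0145.
At $88.00/mo: n = ⌈−ln(1 − rB₀/P)/ln(1+r)⌉ = 74 payments (last $51.90); total interest = total paid − $3,965.00 = $2,510.90.
At $108.00/mo: 53 payments (last $85.83); total interest $1,736.83.
Interest saved = $2,510.90 − $1,736.83 = $774.07.

$774.07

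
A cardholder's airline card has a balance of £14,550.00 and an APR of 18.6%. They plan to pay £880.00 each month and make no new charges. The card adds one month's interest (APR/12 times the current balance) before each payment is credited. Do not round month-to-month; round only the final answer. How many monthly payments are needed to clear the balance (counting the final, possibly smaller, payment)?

20 months

Monthly rate r = 18.6%/12 = 1.55% = 0.0155.
Recurrence: B ← B·(1+r) − £880.00.
Month 1: interest £225.53; balance after payment £13,895.52.
Month 2: interest £215.38; balance after payment £13,230.91.
Closed form: n = −ln(1 − rB₀/P)/ln(1+r) = −ln(0.74372)/ln(1.0155) ≈ 19.250, so the balance reaches zero during payment 20.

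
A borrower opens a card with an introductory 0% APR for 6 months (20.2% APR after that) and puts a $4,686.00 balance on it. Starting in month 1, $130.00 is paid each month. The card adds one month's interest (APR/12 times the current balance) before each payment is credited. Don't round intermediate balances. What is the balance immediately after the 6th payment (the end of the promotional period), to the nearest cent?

$3,906.00

Promo months 1–6 at r₀ = 0%/12 = 0; months 7+ at r₁ = 20.2%/12 = 0.0168333.
After month 6 (no interest yet): B = $4,686.00 − 6·$130.00 = $3,906.00.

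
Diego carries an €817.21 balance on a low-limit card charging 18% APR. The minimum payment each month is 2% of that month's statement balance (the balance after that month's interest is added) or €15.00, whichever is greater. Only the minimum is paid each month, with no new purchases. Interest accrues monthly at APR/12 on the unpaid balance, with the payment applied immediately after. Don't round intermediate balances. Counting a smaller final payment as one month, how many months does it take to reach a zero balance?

Monthly rate r = 18%/12 = 1.5% = 0.015.
While 2% of the post-interest balance exceeds €15.00, each month B ← (B·(1+r))·(1 − 0.02), i.e. B shrinks by the factor (1+r)·0.98 = 0.9947.
This holds for months 1–19. Entering month 20 the balance is €738.73; 2% of the post-interest balance is now below €15.00, so the flat €15.00 minimum applies from here.
From month 20 a fixed €15.00 at rate r clears €738.73 in 91 more payments. Total: 19 + 91 = 110 months.

110 months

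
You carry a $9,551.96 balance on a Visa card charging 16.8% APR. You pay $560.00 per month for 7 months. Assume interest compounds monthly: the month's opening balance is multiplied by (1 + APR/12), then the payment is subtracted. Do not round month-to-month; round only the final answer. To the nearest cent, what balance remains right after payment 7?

Monthly rate r = 16.8%/12 = 1.4% = 0.014.
Each month: B ← B·(1+r) − $560.00.
Month 1: interest $133.73; balance after payment $9,125.69.
Month 2: interest $127.76; balance after payment $8,693.45.
Month 3: interest $121.71; balance after payment $8,255.16.
Month 4: interest $115.57; balance after payment $7,810.73.
Month 5: interest $109.35; balance after payment $7,360.08.
Month 6: interest $103.04; balance after payment $6,903.12.
Month 7: interest $96.64; balance after payment $6,439.76.

$6,439.76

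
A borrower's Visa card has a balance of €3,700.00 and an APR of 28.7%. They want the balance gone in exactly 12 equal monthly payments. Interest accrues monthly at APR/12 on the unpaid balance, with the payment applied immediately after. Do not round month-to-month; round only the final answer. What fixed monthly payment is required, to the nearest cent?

€358.34

Monthly rate r = 28.7%/12 = 2.39167% = 0.0239167.
Level-payment amortization: P = B₀·r / (1 − (1+r)^(−n)) = 3700.00·0.0239167 / (1 − 1.02392^(−12)).
Denominator 1 − (1+r)^(−12) = 0.246948543.
P = 88.4917 / 0.246948543 ≈ 358.34.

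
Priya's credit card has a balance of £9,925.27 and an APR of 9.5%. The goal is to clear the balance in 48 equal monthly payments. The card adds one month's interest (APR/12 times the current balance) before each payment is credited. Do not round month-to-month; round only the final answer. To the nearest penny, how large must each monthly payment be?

£249.35

Monthly rate r = 9.5%/12 = 0.791667% = 0.00791667.
Level-payment amortization: P = B₀·r / (1 − (1+r)^(−n)) = 9925.27·0.00791667 / (1 − 1.00792^(−48)).
Denominator 1 − (1+r)^(−48) = 0.31511458.
P = 78.5751 / 0.31511458 ≈ 249.35.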